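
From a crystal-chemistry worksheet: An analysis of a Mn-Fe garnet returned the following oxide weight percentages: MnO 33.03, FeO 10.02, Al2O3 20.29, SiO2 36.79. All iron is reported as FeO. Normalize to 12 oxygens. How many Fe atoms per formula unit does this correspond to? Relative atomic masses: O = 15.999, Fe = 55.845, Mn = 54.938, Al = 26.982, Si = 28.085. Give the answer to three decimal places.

0.690 Fe apfu

MnO: 33.03/70.937 = 0.46562 mol → 0.46562 mol Mn, 0.46562 mol O.
FeO: 10.02/71.844 = 0.13947 mol → 0.13947 mol Fe, 0.13947 mol O.
Al2O3: 20.29/101.961 = 0.19900 mol → 0.39800 mol Al, 0.59700 mol O.
SiO2: 36.79/60.083 = 0.61232 mol → 0.61232 mol Si, 1.22464 mol O.
Total oxygen = 2.42673 mol. Normalization factor = 12/2.42673 = 4.94493.
Fe per 12 O = 0.13947 × 4.94493 = 0.690.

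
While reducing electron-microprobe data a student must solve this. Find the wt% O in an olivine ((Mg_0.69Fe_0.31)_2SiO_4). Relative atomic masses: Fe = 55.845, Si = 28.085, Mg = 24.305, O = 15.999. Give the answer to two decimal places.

39.94 wt%

Formula mass = 1.38×24.305 + 0.62×55.845 + 1×28.085 + 4×15.999 = 160.246 g/mol, of which 63.996 g is O.
So O makes up 63.996/160.246 = 0.3994 of the mass, i.e. 39.94%.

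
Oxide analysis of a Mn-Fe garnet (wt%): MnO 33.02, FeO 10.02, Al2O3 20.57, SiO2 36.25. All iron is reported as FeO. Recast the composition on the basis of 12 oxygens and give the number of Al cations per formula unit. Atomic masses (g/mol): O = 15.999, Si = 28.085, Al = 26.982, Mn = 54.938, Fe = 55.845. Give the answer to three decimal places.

MnO: 33.02/70.937 = 0.46548 mol → 0.46548 mol Mn, 0.46548 mol O.
FeO: 10.02/71.844 = 0.13947 mol → 0.13947 mol Fe, 0.13947 mol O.
Al2O3: 20.57/101.961 = 0.20174 mol → 0.40348 mol Al, 0.60522 mol O.
SiO2: 36.25/60.083 = 0.60333 mol → 0.60333 mol Si, 1.20666 mol O.
Total oxygen = 2.41683 mol. Normalization factor = 12/2.41683 = 4.96518.
Al per 12 O = 0.40348 × 4.96518 = 2.003.

2.003 Al apfu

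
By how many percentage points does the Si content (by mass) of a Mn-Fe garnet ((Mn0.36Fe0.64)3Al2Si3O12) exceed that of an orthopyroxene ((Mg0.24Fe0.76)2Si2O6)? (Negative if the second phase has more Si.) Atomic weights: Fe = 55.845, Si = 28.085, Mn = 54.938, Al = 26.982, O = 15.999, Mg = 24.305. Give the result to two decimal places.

-5.62 percentage points

M((Mn0.36Fe0.64)3Al2Si3O12) = 496.762 g/mol, so wt% Si = 84.255/496.762 × 100 = 16.96%.
M((Mg0.24Fe0.76)2Si2O6) = 248.715 g/mol, so wt% Si = 56.170/248.715 × 100 = 22.58%.
16.96 − 22.58 = -5.62 pp.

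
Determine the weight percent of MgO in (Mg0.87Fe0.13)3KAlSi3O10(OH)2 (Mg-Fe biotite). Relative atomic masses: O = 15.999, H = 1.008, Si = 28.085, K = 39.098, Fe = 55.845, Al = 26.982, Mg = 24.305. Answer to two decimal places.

M((Mg0.87Fe0.13)3KAlSi3O10(OH)2) = 429.555 g/mol; M(MgO) = 40.304 g/mol.
Moles MgO per formula unit = 2.61 Mg ÷ 1 = 2.6100.
MgO fraction = (2.6100 × 40.304) / 429.555 = 105.193/429.555 = 0.2449.

24.49 wt%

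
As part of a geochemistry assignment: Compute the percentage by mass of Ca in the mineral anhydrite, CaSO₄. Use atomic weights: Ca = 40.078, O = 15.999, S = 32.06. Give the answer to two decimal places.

29.44 weight percent

Molar mass of CaSO₄: 1×40.078 + 1×32.06 + 4×15.999 = 136.134 g/mol.
Mass of Ca per formula unit: 1 × 40.078 = 40.078 g.
Weight fraction Ca = 40.078 / 136.134 = 0.2944.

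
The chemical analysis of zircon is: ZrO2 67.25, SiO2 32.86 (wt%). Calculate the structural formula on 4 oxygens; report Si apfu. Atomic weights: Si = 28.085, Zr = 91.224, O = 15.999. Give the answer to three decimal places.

1.001 Si apfu

ZrO2 (M=123.222): mol = 0.54576; Zr = 0.54576, O = 1.09152.
SiO2 (M=60.083): mol = 0.54691; Si = 0.54691, O = 1.09382.
ΣO = 2.18534; factor = 4/ΣO = 1.83038.
Si apfu = 0.54691 × 1.83038 = 1.001.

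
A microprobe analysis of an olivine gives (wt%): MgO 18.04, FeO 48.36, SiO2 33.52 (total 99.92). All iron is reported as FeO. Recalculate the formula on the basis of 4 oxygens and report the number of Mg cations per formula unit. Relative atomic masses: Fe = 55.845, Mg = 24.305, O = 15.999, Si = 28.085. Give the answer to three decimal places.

MgO (M=40.304): mol = 0.44760; Mg = 0.44760, O = 0.44760.
FeO (M=71.844): mol = 0.67313; Fe = 0.67313, O = 0.67313.
SiO2 (M=60.083): mol = 0.55789; Si = 0.55789, O = 1.11578.
ΣO = 2.23651; factor = 4/ΣO = 1.78850.
Mg apfu = 0.44760 × 1.78850 = 0.801.

0.801 Mg apfu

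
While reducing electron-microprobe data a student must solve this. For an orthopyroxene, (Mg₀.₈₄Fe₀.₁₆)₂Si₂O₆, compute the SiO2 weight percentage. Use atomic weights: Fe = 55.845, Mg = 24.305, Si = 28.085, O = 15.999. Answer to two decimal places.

56.99 wt%

Formula mass = 210.867 g/mol.
2 Si → 2.0000 mol SiO2 per formula unit; M(SiO2) = 60.083, so SiO2 mass = 120.166 g.
120.166/210.867 × 100 = 56.99 wt%.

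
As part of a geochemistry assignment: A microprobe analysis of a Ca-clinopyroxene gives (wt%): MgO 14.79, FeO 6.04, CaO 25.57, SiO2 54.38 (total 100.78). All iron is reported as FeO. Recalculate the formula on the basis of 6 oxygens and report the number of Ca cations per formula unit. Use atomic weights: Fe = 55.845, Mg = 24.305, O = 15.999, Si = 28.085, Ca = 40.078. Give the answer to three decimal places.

1.007 Ca apfu

MgO: 14.79/40.304 = 0.36696 mol → 0.36696 mol Mg, 0.36696 mol O.
FeO: 6.04/71.844 = 0.08407 mol → 0.08407 mol Fe, 0.08407 mol O.
CaO: 25.57/56.077 = 0.45598 mol → 0.45598 mol Ca, 0.45598 mol O.
SiO2: 54.38/60.083 = 0.90508 mol → 0.90508 mol Si, 1.81016 mol O.
Total oxygen = 2.71717 mol. Normalization factor = 6/2.71717 = 2.20818.
Ca per 6 O = 0.45598 × 2.20818 = 1.007.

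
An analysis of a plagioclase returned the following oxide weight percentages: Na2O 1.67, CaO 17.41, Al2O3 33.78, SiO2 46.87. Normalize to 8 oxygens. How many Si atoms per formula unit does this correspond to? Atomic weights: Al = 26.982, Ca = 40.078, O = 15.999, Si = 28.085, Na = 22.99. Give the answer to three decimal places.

1.67 wt% Na2O ÷ 61.979 g/mol = 0.02694 mol, giving 0.05388 Na and 0.02694 O.
17.41 wt% CaO ÷ 56.077 g/mol = 0.31047 mol, giving 0.31047 Ca and 0.31047 O.
33.78 wt% Al2O3 ÷ 101.961 g/mol = 0.33130 mol, giving 0.66260 Al and 0.99390 O.
46.87 wt% SiO2 ÷ 60.083 g/mol = 0.78009 mol, giving 0.78009 Si and 1.56018 O.
Oxygen sums to 2.89149; scaling by 8/2.89149 = 2.76674 puts the formula on 8 O.
Si: 0.78009 × 2.76674 = 2.158 atoms per formula unit.

2.158 Si apfu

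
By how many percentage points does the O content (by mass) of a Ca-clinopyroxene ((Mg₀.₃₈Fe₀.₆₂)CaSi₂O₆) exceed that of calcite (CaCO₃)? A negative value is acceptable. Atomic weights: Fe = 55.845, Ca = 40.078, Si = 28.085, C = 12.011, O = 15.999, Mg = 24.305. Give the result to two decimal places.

O in (Mg₀.₃₈Fe₀.₆₂)CaSi₂O₆: molar mass 236.102 g/mol; 6×15.999 = 95.994 g → 40.66 wt%.
O in CaCO₃: molar mass 100.086 g/mol; 3×15.999 = 47.997 g → 47.96 wt%.
Difference = 40.66 − 47.96 = -7.30 percentage points.

-7.30 percentage points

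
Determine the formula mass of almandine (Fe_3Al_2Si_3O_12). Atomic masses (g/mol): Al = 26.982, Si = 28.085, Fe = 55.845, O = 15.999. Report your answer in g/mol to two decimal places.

497.74 g/mol

The formula mass is the sum 3(55.845) + 2(26.982) + 3(28.085) + 12(15.999).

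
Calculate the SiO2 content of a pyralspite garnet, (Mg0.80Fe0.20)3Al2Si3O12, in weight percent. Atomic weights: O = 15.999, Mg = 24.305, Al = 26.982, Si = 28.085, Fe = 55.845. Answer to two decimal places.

Molar mass of (Mg0.80Fe0.20)3Al2Si3O12 = 2.40*24.305 + 0.60*55.845 + 2*26.982 + 3*28.085 + 12*15.999 = 422.046 g/mol.
Each formula unit contains 3 Si, equivalent to 3/1 = 3.0000 mol SiO2.
M(SiO2) = 1×28.085 + 2×15.999 = 60.083 g/mol.
Mass of SiO2 per formula unit = 3.0000 × 60.083 = 180.249 g.
SiO2 wt% = 180.249 / 422.046 × 100 = 42.71%.

42.71 wt%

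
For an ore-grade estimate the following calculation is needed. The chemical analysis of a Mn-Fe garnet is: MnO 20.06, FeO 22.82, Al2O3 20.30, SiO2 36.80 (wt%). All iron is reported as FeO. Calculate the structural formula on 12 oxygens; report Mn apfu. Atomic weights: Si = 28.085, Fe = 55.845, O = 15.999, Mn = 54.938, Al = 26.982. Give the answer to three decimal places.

1.401 Mn apfu

20.06 wt% MnO ÷ 70.937 g/mol = 0.28279 mol, giving 0.28279 Mn and 0.28279 O.
22.82 wt% FeO ÷ 71.844 g/mol = 0.31763 mol, giving 0.31763 Fe and 0.31763 O.
20.30 wt% Al2O3 ÷ 101.961 g/mol = 0.19910 mol, giving 0.39820 Al and 0.59730 O.
36.80 wt% SiO2 ÷ 60.083 g/mol = 0.61249 mol, giving 0.61249 Si and 1.22498 O.
Oxygen sums to 2.42270; scaling by 12/2.42270 = 4.95315 puts the formula on 12 O.
Mn: 0.28279 × 4.95315 = 1.401 atoms per formula unit.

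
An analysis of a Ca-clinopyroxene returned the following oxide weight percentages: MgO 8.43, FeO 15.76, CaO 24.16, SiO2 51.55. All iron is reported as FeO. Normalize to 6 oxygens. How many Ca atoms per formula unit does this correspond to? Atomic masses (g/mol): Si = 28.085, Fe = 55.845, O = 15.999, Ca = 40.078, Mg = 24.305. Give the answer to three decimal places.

MgO: 8.43/40.304 = 0.20916 mol → 0.20916 mol Mg, 0.20916 mol O.
FeO: 15.76/71.844 = 0.21936 mol → 0.21936 mol Fe, 0.21936 mol O.
CaO: 24.16/56.077 = 0.43084 mol → 0.43084 mol Ca, 0.43084 mol O.
SiO2: 51.55/60.083 = 0.85798 mol → 0.85798 mol Si, 1.71596 mol O.
Total oxygen = 2.57532 mol. Normalization factor = 6/2.57532 = 2.32981.
Ca per 6 O = 0.43084 × 2.32981 = 1.004.

1.004 Ca apfu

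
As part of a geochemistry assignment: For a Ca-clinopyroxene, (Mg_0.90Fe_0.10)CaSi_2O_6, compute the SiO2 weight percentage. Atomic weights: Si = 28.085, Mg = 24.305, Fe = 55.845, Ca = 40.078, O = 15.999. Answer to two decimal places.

M((Mg_0.90Fe_0.10)CaSi_2O_6) = 219.701 g/mol; M(SiO2) = 60.083 g/mol.
Moles SiO2 per formula unit = 2 Si ÷ 1 = 2.0000.
SiO2 fraction = (2.0000 × 60.083) / 219.701 = 120.166/219.701 = 0.5470.

54.70 wt%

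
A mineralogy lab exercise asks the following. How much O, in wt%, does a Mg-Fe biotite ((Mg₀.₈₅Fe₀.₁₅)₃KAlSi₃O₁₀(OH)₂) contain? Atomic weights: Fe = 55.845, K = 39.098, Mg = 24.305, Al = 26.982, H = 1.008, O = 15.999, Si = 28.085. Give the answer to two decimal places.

44.50 wt%

M((Mg₀.₈₅Fe₀.₁₅)₃KAlSi₃O₁₀(OH)₂) = 431.447 g/mol.
O contributes 12 × 15.999 = 191.988 g per mole.
191.988/431.447 = 0.4450 → 44.50%.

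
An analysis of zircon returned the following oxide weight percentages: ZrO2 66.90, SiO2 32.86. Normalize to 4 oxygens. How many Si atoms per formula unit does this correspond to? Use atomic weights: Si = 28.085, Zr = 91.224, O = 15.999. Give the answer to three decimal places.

1.004 Si apfu

ZrO2: 66.90/123.222 = 0.54292 mol → 0.54292 mol Zr, 1.08584 mol O.
SiO2: 32.86/60.083 = 0.54691 mol → 0.54691 mol Si, 1.09382 mol O.
Total oxygen = 2.17966 mol. Normalization factor = 4/2.17966 = 1.83515.
Si per 4 O = 0.54691 × 1.83515 = 1.004.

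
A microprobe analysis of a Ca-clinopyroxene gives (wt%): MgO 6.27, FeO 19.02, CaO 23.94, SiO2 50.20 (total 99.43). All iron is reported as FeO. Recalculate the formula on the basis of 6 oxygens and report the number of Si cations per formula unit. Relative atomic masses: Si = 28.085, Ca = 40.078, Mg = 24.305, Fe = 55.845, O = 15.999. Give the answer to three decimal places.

6.27 wt% MgO ÷ 40.304 g/mol = 0.15557 mol, giving 0.15557 Mg and 0.15557 O.
19.02 wt% FeO ÷ 71.844 g/mol = 0.26474 mol, giving 0.26474 Fe and 0.26474 O.
23.94 wt% CaO ÷ 56.077 g/mol = 0.42691 mol, giving 0.42691 Ca and 0.42691 O.
50.20 wt% SiO2 ÷ 60.083 g/mol = 0.83551 mol, giving 0.83551 Si and 1.67102 O.
Oxygen sums to 2.51824; scaling by 6/2.51824 = 2.38262 puts the formula on 6 O.
Si: 0.83551 × 2.38262 = 1.991 atoms per formula unit.

1.991 Si apfu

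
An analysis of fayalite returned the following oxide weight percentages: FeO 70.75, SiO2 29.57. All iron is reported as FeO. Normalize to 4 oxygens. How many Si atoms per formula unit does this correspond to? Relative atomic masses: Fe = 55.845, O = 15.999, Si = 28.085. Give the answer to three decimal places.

70.75 wt% FeO ÷ 71.844 g/mol = 0.98477 mol, giving 0.98477 Fe and 0.98477 O.
29.57 wt% SiO2 ÷ 60.083 g/mol = 0.49215 mol, giving 0.49215 Si and 0.98430 O.
Oxygen sums to 1.96907; scaling by 4/1.96907 = 2.03142 puts the formula on 4 O.
Si: 0.49215 × 2.03142 = 1.000 atoms per formula unit.

1.000 Si apfu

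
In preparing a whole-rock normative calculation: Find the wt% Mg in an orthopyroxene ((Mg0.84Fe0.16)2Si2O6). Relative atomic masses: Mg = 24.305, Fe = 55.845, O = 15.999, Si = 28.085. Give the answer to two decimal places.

Formula mass = 1.68*24.305 + 0.32*55.845 + 2*28.085 + 6*15.999 = 210.867 g/mol, of which 40.832 g is Mg.
So Mg makes up 40.832/210.867 = 0.1936 of the mass, i.e. 19.36%.

19.36 weight percent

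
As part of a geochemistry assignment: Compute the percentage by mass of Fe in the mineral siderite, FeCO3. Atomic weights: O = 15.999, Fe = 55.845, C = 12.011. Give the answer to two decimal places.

48.20 wt%

Molar mass of FeCO3: 1×55.845 + 1×12.011 + 3×15.999 = 115.853 g/mol.
Mass of Fe per formula unit: 1 × 55.845 = 55.845 g.
Weight fraction Fe = 55.845 / 115.853 = 0.4820.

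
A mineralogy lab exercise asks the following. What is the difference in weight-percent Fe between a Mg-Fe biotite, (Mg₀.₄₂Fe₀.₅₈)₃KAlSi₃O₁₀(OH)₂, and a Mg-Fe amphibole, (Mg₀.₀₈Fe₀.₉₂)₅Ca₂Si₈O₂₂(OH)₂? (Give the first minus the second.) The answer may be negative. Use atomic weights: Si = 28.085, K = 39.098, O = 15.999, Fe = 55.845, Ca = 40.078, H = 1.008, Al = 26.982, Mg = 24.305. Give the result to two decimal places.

Fe in (Mg₀.₄₂Fe₀.₅₈)₃KAlSi₃O₁₀(OH)₂: molar mass 472.134 g/mol; 1.74×55.845 = 97.170 g → 20.58 wt%.
Fe in (Mg₀.₀₈Fe₀.₉₂)₅Ca₂Si₈O₂₂(OH)₂: molar mass 957.437 g/mol; 4.60×55.845 = 256.887 g → 26.83 wt%.
Difference = 20.58 − 26.83 = -6.25 percentage points.

-6.25 percentage points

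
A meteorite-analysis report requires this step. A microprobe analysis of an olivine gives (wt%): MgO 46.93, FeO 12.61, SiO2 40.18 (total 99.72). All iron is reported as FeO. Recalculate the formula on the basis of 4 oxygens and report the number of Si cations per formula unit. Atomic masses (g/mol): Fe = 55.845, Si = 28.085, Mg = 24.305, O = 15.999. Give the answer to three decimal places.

MgO (M=40.304): mol = 1.16440; Mg = 1.16440, O = 1.16440.
FeO (M=71.844): mol = 0.17552; Fe = 0.17552, O = 0.17552.
SiO2 (M=60.083): mol = 0.66874; Si = 0.66874, O = 1.33748.
ΣO = 2.67740; factor = 4/ΣO = 1.49399.
Si apfu = 0.66874 × 1.49399 = 0.999.

0.999 Si apfu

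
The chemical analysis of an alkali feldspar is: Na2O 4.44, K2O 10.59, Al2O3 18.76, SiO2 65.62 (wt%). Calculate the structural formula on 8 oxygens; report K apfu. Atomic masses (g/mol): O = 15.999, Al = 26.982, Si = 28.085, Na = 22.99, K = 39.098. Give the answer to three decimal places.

Na2O: 4.44/61.979 = 0.07164 mol → 0.14328 mol Na, 0.07164 mol O.
K2O: 10.59/94.195 = 0.11243 mol → 0.22486 mol K, 0.11243 mol O.
Al2O3: 18.76/101.961 = 0.18399 mol → 0.36798 mol Al, 0.55197 mol O.
SiO2: 65.62/60.083 = 1.09216 mol → 1.09216 mol Si, 2.18432 mol O.
Total oxygen = 2.92036 mol. Normalization factor = 8/2.92036 = 2.73939.
K per 8 O = 0.22486 × 2.73939 = 0.616.

0.616 K apfu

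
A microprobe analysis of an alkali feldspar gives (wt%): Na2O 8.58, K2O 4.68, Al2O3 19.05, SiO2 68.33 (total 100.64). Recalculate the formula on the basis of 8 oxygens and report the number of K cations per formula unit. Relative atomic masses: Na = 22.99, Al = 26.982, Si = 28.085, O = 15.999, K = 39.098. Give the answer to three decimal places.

Na2O (M=61.979): mol = 0.13843; Na = 0.27686, O = 0.13843.
K2O (M=94.195): mol = 0.04968; K = 0.09936, O = 0.04968.
Al2O3 (M=101.961): mol = 0.18684; Al = 0.37368, O = 0.56052.
SiO2 (M=60.083): mol = 1.13726; Si = 1.13726, O = 2.27452.
ΣO = 3.02315; factor = 8/ΣO = 2.64625.
K apfu = 0.09936 × 2.64625 = 0.263.

0.263 K apfu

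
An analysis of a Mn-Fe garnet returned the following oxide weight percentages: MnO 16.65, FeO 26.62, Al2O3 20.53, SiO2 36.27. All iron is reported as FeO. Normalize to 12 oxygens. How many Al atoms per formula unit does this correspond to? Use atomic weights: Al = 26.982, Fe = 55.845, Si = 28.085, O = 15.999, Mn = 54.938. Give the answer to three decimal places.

16.65 wt% MnO ÷ 70.937 g/mol = 0.23472 mol, giving 0.23472 Mn and 0.23472 O.
26.62 wt% FeO ÷ 71.844 g/mol = 0.37053 mol, giving 0.37053 Fe and 0.37053 O.
20.53 wt% Al2O3 ÷ 101.961 g/mol = 0.20135 mol, giving 0.40270 Al and 0.60405 O.
36.27 wt% SiO2 ÷ 60.083 g/mol = 0.60366 mol, giving 0.60366 Si and 1.20732 O.
Oxygen sums to 2.41662; scaling by 12/2.41662 = 4.96561 puts the formula on 12 O.
Al: 0.40270 × 4.96561 = 2.000 atoms per formula unit.

2.000 Al apfu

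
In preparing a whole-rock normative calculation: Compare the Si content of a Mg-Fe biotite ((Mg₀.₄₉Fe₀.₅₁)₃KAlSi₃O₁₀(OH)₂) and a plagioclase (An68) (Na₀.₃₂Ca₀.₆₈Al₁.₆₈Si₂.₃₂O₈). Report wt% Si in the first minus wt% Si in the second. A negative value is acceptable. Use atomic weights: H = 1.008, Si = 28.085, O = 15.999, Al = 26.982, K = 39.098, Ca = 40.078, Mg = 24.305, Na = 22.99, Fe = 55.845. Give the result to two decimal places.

First mineral: 84.255 g Si in 465.510 g formula = 18.10 wt% Si.
Second mineral: 65.157 g Si in 273.089 g formula = 23.86 wt% Si.
18.10% − 23.86% gives a difference of -5.76 percentage points.

-5.76 percentage points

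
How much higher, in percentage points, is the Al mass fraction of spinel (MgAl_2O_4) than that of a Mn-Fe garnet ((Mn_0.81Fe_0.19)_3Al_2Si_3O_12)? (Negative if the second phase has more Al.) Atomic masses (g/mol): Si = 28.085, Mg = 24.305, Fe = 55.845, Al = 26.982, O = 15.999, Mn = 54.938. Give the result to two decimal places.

27.04 percentage points

First mineral: 53.964 g Al in 142.265 g formula = 37.93 wt% Al.
Second mineral: 53.964 g Al in 495.538 g formula = 10.89 wt% Al.
37.93% − 10.89% gives a difference of 27.04 percentage points.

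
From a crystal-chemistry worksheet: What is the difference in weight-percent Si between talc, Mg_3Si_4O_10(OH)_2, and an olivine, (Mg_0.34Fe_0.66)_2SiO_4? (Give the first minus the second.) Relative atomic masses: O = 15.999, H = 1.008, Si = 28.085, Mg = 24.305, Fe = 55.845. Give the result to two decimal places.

Si in Mg_3Si_4O_10(OH)_2: molar mass 379.259 g/mol; 4×28.085 = 112.340 g → 29.62 wt%.
Si in (Mg_0.34Fe_0.66)_2SiO_4: molar mass 182.324 g/mol; 1×28.085 = 28.085 g → 15.40 wt%.
Difference = 29.62 − 15.40 = 14.22 percentage points.

14.22 percentage points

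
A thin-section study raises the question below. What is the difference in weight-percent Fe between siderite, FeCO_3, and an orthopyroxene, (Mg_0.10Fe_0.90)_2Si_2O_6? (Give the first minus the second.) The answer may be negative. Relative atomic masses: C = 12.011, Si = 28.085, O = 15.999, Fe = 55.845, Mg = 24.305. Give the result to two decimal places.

9.17 percentage points

M(FeCO_3) = 115.853 g/mol, so wt% Fe = 55.845/115.853 × 100 = 48.20%.
M((Mg_0.10Fe_0.90)_2Si_2O_6) = 257.546 g/mol, so wt% Fe = 100.521/257.546 × 100 = 39.03%.
48.20 − 39.03 = 9.17 pp.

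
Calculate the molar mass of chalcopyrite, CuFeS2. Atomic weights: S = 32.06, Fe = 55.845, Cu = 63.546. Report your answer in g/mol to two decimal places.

183.51 g/mol

The formula mass is the sum 1·63.546 + 1·55.845 + 2·32.06.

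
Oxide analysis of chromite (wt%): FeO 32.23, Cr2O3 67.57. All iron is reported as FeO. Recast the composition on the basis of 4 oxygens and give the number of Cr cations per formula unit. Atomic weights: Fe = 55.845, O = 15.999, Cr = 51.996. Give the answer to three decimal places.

1.995 Cr apfu

32.23 wt% FeO ÷ 71.844 g/mol = 0.44861 mol, giving 0.44861 Fe and 0.44861 O.
67.57 wt% Cr2O3 ÷ 151.989 g/mol = 0.44457 mol, giving 0.88914 Cr and 1.33371 O.
Oxygen sums to 1.78232; scaling by 4/1.78232 = 2.24427 puts the formula on 4 O.
Cr: 0.88914 × 2.24427 = 1.995 atoms per formula unit.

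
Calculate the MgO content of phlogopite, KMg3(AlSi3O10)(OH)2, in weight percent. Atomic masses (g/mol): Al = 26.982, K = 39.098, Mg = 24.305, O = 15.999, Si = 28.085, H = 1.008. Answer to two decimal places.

Formula mass = 417.254 g/mol.
3 Mg → 3.0000 mol MgO per formula unit; M(MgO) = 40.304, so MgO mass = 120.912 g.
120.912/417.254 × 100 = 28.98 wt%.

28.98 wt%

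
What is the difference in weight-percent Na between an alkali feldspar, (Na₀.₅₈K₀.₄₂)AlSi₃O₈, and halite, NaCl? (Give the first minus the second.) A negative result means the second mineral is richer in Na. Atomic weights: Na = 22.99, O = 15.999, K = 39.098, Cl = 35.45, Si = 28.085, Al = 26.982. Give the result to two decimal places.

-34.38 percentage points

M((Na₀.₅₈K₀.₄₂)AlSi₃O₈) = 268.984 g/mol, so wt% Na = 13.334/268.984 × 100 = 4.96%.
M(NaCl) = 58.440 g/mol, so wt% Na = 22.990/58.440 × 100 = 39.34%.
4.96 − 39.34 = -34.38 pp.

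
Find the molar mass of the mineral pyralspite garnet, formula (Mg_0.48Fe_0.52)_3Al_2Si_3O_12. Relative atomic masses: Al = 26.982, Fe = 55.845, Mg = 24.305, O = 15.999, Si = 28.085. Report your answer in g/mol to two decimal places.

M = 1.44*24.305 + 1.56*55.845 + 2*26.982 + 3*28.085 + 12*15.999

452.32 g/mol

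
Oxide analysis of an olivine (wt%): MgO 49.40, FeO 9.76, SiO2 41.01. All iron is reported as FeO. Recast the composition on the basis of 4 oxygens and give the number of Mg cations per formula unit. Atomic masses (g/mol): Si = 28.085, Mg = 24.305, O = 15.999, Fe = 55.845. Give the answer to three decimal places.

49.40 wt% MgO ÷ 40.304 g/mol = 1.22568 mol, giving 1.22568 Mg and 1.22568 O.
9.76 wt% FeO ÷ 71.844 g/mol = 0.13585 mol, giving 0.13585 Fe and 0.13585 O.
41.01 wt% SiO2 ÷ 60.083 g/mol = 0.68256 mol, giving 0.68256 Si and 1.36512 O.
Oxygen sums to 2.72665; scaling by 4/2.72665 = 1.46700 puts the formula on 4 O.
Mg: 1.22568 × 1.46700 = 1.798 atoms per formula unit.

1.798 Mg apfu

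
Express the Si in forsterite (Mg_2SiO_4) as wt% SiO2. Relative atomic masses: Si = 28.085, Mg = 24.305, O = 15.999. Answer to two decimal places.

42.71 wt%

Molar mass of Mg_2SiO_4 = 2·24.305 + 1·28.085 + 4·15.999 = 140.691 g/mol.
Each formula unit contains 1 Si, equivalent to 1/1 = 1.0000 mol SiO2.
M(SiO2) = 1×28.085 + 2×15.999 = 60.083 g/mol.
Mass of SiO2 per formula unit = 1.0000 × 60.083 = 60.083 g.
SiO2 wt% = 60.083 / 140.691 × 100 = 42.71%.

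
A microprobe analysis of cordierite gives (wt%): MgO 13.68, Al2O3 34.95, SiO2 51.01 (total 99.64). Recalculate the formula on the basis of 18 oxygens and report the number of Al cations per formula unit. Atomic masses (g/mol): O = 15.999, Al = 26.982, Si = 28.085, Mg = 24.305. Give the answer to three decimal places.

4.025 Al apfu

13.68 wt% MgO ÷ 40.304 g/mol = 0.33942 mol, giving 0.33942 Mg and 0.33942 O.
34.95 wt% Al2O3 ÷ 101.961 g/mol = 0.34278 mol, giving 0.68556 Al and 1.02834 O.
51.01 wt% SiO2 ÷ 60.083 g/mol = 0.84899 mol, giving 0.84899 Si and 1.69798 O.
Oxygen sums to 3.06574; scaling by 18/3.06574 = 5.87134 puts the formula on 18 O.
Al: 0.68556 × 5.87134 = 4.025 atoms per formula unit.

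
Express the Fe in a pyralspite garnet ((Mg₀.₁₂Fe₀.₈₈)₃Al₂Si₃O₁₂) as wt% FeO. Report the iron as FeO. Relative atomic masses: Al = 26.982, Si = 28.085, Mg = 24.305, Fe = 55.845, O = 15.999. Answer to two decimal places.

39.00 wt%

M((Mg₀.₁₂Fe₀.₈₈)₃Al₂Si₃O₁₂) = 486.388 g/mol; M(FeO) = 71.844 g/mol.
Moles FeO per formula unit = 2.64 Fe ÷ 1 = 2.6400.
FeO fraction = (2.6400 × 71.844) / 486.388 = 189.668/486.388 = 0.3900.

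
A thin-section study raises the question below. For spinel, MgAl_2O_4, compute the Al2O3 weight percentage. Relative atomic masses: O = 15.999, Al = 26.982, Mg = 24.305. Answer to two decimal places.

Molar mass of MgAl_2O_4 = 1*24.305 + 2*26.982 + 4*15.999 = 142.265 g/mol.
Each formula unit contains 2 Al, equivalent to 2/2 = 1.0000 mol Al2O3.
M(Al2O3) = 2×26.982 + 3×15.999 = 101.961 g/mol.
Mass of Al2O3 per formula unit = 1.0000 × 101.961 = 101.961 g.
Al2O3 wt% = 101.961 / 142.265 × 100 = 71.67%.

71.67 wt%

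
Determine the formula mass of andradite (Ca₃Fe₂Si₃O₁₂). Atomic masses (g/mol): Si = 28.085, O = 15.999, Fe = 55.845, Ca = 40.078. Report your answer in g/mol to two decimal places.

Ca: 3 × 40.078 = 120.2340
Fe: 2 × 55.845 = 111.6900
Si: 3 × 28.085 = 84.2550
O: 12 × 15.999 = 191.9880
Summing the contributions gives the formula mass.

508.17 g/mol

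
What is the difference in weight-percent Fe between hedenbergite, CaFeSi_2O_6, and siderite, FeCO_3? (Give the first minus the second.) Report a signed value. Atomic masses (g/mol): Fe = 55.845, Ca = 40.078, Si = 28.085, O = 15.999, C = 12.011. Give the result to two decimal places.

-25.69 percentage points

M(CaFeSi_2O_6) = 248.087 g/mol, so wt% Fe = 55.845/248.087 × 100 = 22.51%.
M(FeCO_3) = 115.853 g/mol, so wt% Fe = 55.845/115.853 × 100 = 48.20%.
22.51 − 48.20 = -25.69 pp.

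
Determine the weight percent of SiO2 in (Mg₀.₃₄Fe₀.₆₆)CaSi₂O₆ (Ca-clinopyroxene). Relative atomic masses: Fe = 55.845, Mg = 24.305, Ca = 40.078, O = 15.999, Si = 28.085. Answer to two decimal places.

Molar mass of (Mg₀.₃₄Fe₀.₆₆)CaSi₂O₆ = 0.34*24.305 + 0.66*55.845 + 1*40.078 + 2*28.085 + 6*15.999 = 237.363 g/mol.
Each formula unit contains 2 Si, equivalent to 2/1 = 2.0000 mol SiO2.
M(SiO2) = 1×28.085 + 2×15.999 = 60.083 g/mol.
Mass of SiO2 per formula unit = 2.0000 × 60.083 = 120.166 g.
SiO2 wt% = 120.166 / 237.363 × 100 = 50.63%.

50.63 wt%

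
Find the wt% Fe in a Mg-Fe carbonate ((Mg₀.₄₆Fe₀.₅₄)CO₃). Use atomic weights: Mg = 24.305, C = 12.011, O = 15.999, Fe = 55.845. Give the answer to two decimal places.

29.76 wt%

Formula mass = 0.46×24.305 + 0.54×55.845 + 1×12.011 + 3×15.999 = 101.345 g/mol, of which 30.156 g is Fe.
So Fe makes up 30.156/101.345 = 0.2976 of the mass, i.e. 29.76%.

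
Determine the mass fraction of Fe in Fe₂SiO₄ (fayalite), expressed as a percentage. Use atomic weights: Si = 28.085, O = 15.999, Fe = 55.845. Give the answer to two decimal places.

54.81 weight percent

Formula mass = 2·55.845 + 1·28.085 + 4·15.999 = 203.771 g/mol, of which 111.690 g is Fe.
So Fe makes up 111.690/203.771 = 0.5481 of the mass, i.e. 54.81%.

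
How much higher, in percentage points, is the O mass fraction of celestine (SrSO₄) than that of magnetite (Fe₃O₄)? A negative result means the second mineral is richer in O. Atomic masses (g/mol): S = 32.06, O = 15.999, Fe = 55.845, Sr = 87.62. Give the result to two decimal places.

7.20 percentage points

First mineral: 63.996 g O in 183.676 g formula = 34.84 wt% O.
Second mineral: 63.996 g O in 231.531 g formula = 27.64 wt% O.
34.84% − 27.64% gives a difference of 7.20 percentage points.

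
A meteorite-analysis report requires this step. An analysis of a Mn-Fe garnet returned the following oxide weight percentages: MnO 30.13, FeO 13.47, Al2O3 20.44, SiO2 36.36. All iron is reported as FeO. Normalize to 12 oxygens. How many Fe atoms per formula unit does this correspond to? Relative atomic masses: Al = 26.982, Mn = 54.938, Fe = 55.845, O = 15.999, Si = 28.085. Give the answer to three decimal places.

30.13 wt% MnO ÷ 70.937 g/mol = 0.42474 mol, giving 0.42474 Mn and 0.42474 O.
13.47 wt% FeO ÷ 71.844 g/mol = 0.18749 mol, giving 0.18749 Fe and 0.18749 O.
20.44 wt% Al2O3 ÷ 101.961 g/mol = 0.20047 mol, giving 0.40094 Al and 0.60141 O.
36.36 wt% SiO2 ÷ 60.083 g/mol = 0.60516 mol, giving 0.60516 Si and 1.21032 O.
Oxygen sums to 2.42396; scaling by 12/2.42396 = 4.95058 puts the formula on 12 O.
Fe: 0.18749 × 4.95058 = 0.928 atoms per formula unit.

0.928 Fe apfu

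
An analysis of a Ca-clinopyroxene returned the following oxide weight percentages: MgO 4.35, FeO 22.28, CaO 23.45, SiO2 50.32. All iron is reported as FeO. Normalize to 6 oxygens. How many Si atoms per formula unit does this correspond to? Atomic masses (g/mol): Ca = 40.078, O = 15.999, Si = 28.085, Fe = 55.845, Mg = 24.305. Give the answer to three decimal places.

MgO (M=40.304): mol = 0.10793; Mg = 0.10793, O = 0.10793.
FeO (M=71.844): mol = 0.31012; Fe = 0.31012, O = 0.31012.
CaO (M=56.077): mol = 0.41818; Ca = 0.41818, O = 0.41818.
SiO2 (M=60.083): mol = 0.83751; Si = 0.83751, O = 1.67502.
ΣO = 2.51125; factor = 6/ΣO = 2.38925.
Si apfu = 0.83751 × 2.38925 = 2.001.

2.001 Si apfu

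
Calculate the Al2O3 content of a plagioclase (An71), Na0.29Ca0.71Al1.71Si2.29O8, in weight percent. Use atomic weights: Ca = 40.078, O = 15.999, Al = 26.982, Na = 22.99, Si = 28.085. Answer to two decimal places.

31.87 wt%

Formula mass = 273.568 g/mol.
1.71 Al → 0.8550 mol Al2O3 per formula unit; M(Al2O3) = 101.961, so Al2O3 mass = 87.177 g.
87.177/273.568 × 100 = 31.87 wt%.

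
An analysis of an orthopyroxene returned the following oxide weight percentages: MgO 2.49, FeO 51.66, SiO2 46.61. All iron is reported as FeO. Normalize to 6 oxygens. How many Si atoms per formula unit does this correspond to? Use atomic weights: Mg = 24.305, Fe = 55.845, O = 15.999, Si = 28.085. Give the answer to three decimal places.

1.996 Si apfu

2.49 wt% MgO ÷ 40.304 g/mol = 0.06178 mol, giving 0.06178 Mg and 0.06178 O.
51.66 wt% FeO ÷ 71.844 g/mol = 0.71906 mol, giving 0.71906 Fe and 0.71906 O.
46.61 wt% SiO2 ÷ 60.083 g/mol = 0.77576 mol, giving 0.77576 Si and 1.55152 O.
Oxygen sums to 2.33236; scaling by 6/2.33236 = 2.57250 puts the formula on 6 O.
Si: 0.77576 × 2.57250 = 1.996 atoms per formula unit.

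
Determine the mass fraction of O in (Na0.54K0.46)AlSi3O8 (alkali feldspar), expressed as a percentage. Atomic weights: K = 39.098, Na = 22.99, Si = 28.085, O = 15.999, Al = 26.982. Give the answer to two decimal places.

Molar mass of (Na0.54K0.46)AlSi3O8: 0.54×22.99 + 0.46×39.098 + 1×26.982 + 3×28.085 + 8×15.999 = 269.629 g/mol.
Mass of O per formula unit: 8 × 15.999 = 127.992 g.
Weight fraction O = 127.992 / 269.629 = 0.4747.

47.47 weight percent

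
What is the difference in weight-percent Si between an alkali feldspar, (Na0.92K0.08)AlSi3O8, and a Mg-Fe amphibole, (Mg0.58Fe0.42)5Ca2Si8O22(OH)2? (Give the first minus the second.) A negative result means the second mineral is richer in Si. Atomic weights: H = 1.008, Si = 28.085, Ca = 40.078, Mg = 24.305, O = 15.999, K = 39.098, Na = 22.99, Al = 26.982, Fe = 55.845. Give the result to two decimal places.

6.40 percentage points

First mineral: 84.255 g Si in 263.508 g formula = 31.97 wt% Si.
Second mineral: 224.680 g Si in 878.587 g formula = 25.57 wt% Si.
31.97% − 25.57% gives a difference of 6.40 percentage points.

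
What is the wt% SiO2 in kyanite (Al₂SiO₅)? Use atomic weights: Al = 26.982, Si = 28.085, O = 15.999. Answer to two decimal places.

37.08 wt%

Molar mass of Al₂SiO₅ = 2×26.982 + 1×28.085 + 5×15.999 = 162.044 g/mol.
Each formula unit contains 1 Si, equivalent to 1/1 = 1.0000 mol SiO2.
M(SiO2) = 1×28.085 + 2×15.999 = 60.083 g/mol.
Mass of SiO2 per formula unit = 1.0000 × 60.083 = 60.083 g.
SiO2 wt% = 60.083 / 162.044 × 100 = 37.08%.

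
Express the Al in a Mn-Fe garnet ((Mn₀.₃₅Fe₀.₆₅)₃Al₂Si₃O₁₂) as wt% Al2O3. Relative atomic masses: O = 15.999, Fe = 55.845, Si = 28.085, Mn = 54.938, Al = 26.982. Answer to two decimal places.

Formula mass = 496.790 g/mol.
2 Al → 1.0000 mol Al2O3 per formula unit; M(Al2O3) = 101.961, so Al2O3 mass = 101.961 g.
101.961/496.790 × 100 = 20.52 wt%.

20.52 wt%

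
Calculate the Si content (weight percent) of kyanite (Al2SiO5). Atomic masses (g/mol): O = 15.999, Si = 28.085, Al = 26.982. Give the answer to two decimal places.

17.33 weight percent

M(Al2SiO5) = 162.044 g/mol.
Si contributes 1 × 28.085 = 28.085 g per mole.
28.085/162.044 = 0.1733 → 17.33%.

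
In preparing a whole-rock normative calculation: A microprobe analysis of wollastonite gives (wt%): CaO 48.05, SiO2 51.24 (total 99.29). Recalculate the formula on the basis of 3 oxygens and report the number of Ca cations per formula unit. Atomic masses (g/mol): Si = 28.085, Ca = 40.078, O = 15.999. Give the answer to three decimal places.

CaO (M=56.077): mol = 0.85686; Ca = 0.85686, O = 0.85686.
SiO2 (M=60.083): mol = 0.85282; Si = 0.85282, O = 1.70564.
ΣO = 2.56250; factor = 3/ΣO = 1.17073.
Ca apfu = 0.85686 × 1.17073 = 1.003.

1.003 Ca apfu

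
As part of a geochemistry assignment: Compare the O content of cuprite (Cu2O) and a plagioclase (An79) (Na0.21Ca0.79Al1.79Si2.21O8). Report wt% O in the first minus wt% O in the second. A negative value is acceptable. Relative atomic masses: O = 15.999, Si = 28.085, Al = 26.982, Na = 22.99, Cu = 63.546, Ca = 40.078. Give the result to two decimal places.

-35.39 percentage points

M(Cu2O) = 143.091 g/mol, so wt% O = 15.999/143.091 × 100 = 11.18%.
M(Na0.21Ca0.79Al1.79Si2.21O8) = 274.847 g/mol, so wt% O = 127.992/274.847 × 100 = 46.57%.
11.18 − 46.57 = -35.39 pp.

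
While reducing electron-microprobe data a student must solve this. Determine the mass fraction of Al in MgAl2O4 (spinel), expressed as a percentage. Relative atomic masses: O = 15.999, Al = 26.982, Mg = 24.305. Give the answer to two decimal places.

37.93 wt%

Formula mass = 1*24.305 + 2*26.982 + 4*15.999 = 142.265 g/mol, of which 53.964 g is Al.
So Al makes up 53.964/142.265 = 0.3793 of the mass, i.e. 37.93%.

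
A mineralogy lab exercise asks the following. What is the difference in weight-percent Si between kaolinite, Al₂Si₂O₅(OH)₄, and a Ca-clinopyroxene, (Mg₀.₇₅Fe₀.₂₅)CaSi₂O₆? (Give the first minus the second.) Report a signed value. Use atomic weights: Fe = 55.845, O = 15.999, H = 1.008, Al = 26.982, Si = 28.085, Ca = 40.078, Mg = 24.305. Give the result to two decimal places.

First mineral: 56.170 g Si in 258.157 g formula = 21.76 wt% Si.
Second mineral: 56.170 g Si in 224.432 g formula = 25.03 wt% Si.
21.76% − 25.03% gives a difference of -3.27 percentage points.

-3.27 percentage points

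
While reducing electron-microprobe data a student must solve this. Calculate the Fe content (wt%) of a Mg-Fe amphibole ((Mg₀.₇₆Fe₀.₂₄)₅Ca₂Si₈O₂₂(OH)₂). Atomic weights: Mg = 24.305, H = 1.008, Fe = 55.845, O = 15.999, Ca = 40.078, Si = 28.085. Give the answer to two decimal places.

Formula mass = 3.80×24.305 + 1.20×55.845 + 2×40.078 + 8×28.085 + 24×15.999 + 2×1.008 = 850.201 g/mol, of which 67.014 g is Fe.
So Fe makes up 67.014/850.201 = 0.0788 of the mass, i.e. 7.88%.

7.88 wt%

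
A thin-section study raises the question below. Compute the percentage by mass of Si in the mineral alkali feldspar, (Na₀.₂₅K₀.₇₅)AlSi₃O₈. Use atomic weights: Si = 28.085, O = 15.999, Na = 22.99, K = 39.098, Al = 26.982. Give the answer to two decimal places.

Formula mass = 0.25*22.99 + 0.75*39.098 + 1*26.982 + 3*28.085 + 8*15.999 = 274.300 g/mol, of which 84.255 g is Si.
So Si makes up 84.255/274.300 = 0.3072 of the mass, i.e. 30.72%.

30.72 mass %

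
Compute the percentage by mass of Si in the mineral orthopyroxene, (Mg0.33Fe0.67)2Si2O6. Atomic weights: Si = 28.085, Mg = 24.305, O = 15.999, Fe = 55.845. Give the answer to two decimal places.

23.11 weight percent

M((Mg0.33Fe0.67)2Si2O6) = 243.038 g/mol.
Si contributes 2 × 28.085 = 56.170 g per mole.
56.170/243.038 = 0.2311 → 23.11%.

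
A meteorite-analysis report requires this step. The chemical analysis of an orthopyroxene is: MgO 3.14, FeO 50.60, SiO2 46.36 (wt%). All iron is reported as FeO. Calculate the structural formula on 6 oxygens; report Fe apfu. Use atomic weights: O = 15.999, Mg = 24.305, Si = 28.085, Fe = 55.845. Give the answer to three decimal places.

MgO: 3.14/40.304 = 0.07791 mol → 0.07791 mol Mg, 0.07791 mol O.
FeO: 50.60/71.844 = 0.70430 mol → 0.70430 mol Fe, 0.70430 mol O.
SiO2: 46.36/60.083 = 0.77160 mol → 0.77160 mol Si, 1.54320 mol O.
Total oxygen = 2.32541 mol. Normalization factor = 6/2.32541 = 2.58019.
Fe per 6 O = 0.70430 × 2.58019 = 1.817.

1.817 Fe apfu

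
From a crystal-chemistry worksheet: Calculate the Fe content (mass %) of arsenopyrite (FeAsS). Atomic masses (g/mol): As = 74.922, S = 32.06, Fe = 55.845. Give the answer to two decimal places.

Formula mass = 1·55.845 + 1·74.922 + 1·32.06 = 162.827 g/mol, of which 55.845 g is Fe.
So Fe makes up 55.845/162.827 = 0.3430 of the mass, i.e. 34.30%.

34.30 mass %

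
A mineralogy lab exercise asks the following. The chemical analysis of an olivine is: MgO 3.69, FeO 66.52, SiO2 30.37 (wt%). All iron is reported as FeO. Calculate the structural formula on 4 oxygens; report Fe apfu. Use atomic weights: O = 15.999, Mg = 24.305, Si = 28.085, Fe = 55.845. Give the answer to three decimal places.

3.69 wt% MgO ÷ 40.304 g/mol = 0.09155 mol, giving 0.09155 Mg and 0.09155 O.
66.52 wt% FeO ÷ 71.844 g/mol = 0.92589 mol, giving 0.92589 Fe and 0.92589 O.
30.37 wt% SiO2 ÷ 60.083 g/mol = 0.50547 mol, giving 0.50547 Si and 1.01094 O.
Oxygen sums to 2.02838; scaling by 4/2.02838 = 1.97202 puts the formula on 4 O.
Fe: 0.92589 × 1.97202 = 1.826 atoms per formula unit.

1.826 Fe apfu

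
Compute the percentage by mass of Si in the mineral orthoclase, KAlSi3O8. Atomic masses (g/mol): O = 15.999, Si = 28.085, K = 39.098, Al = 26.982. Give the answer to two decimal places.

Formula mass = 1×39.098 + 1×26.982 + 3×28.085 + 8×15.999 = 278.327 g/mol, of which 84.255 g is Si.
So Si makes up 84.255/278.327 = 0.3027 of the mass, i.e. 30.27%.

30.27 wt%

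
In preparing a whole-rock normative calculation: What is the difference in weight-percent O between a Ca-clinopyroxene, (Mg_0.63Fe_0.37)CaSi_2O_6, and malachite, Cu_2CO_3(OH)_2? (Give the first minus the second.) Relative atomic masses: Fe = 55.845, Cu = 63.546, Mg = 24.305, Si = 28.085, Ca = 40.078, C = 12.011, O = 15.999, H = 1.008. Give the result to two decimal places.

M((Mg_0.63Fe_0.37)CaSi_2O_6) = 228.217 g/mol, so wt% O = 95.994/228.217 × 100 = 42.06%.
M(Cu_2CO_3(OH)_2) = 221.114 g/mol, so wt% O = 79.995/221.114 × 100 = 36.18%.
42.06 − 36.18 = 5.88 pp.

5.88 percentage points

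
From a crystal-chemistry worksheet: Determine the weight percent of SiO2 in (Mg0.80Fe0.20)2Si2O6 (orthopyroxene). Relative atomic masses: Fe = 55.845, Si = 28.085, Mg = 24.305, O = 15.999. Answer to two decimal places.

56.31 wt%

Formula mass = 213.390 g/mol.
2 Si → 2.0000 mol SiO2 per formula unit; M(SiO2) = 60.083, so SiO2 mass = 120.166 g.
120.166/213.390 × 100 = 56.31 wt%.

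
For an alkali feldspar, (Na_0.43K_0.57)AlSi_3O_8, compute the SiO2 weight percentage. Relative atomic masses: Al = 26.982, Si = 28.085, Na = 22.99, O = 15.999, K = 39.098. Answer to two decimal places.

66.41 wt%

Formula mass = 271.401 g/mol.
3 Si → 3.0000 mol SiO2 per formula unit; M(SiO2) = 60.083, so SiO2 mass = 180.249 g.
180.249/271.401 × 100 = 66.41 wt%.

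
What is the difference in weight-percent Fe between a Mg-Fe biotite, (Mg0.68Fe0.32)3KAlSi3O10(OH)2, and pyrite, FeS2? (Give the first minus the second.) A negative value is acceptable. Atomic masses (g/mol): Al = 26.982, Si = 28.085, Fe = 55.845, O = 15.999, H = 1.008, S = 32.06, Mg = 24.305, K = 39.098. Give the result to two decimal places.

-34.57 percentage points

First mineral: 53.611 g Fe in 447.532 g formula = 11.98 wt% Fe.
Second mineral: 55.845 g Fe in 119.965 g formula = 46.55 wt% Fe.
11.98% − 46.55% gives a difference of -34.57 percentage points.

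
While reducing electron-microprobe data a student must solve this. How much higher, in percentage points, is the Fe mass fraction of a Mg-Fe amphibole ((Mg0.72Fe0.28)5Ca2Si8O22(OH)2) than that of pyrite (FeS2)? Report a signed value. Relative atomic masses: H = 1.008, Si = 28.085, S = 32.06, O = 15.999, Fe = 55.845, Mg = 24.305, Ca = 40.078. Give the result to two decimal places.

-37.42 percentage points

M((Mg0.72Fe0.28)5Ca2Si8O22(OH)2) = 856.509 g/mol, so wt% Fe = 78.183/856.509 × 100 = 9.13%.
M(FeS2) = 119.965 g/mol, so wt% Fe = 55.845/119.965 × 100 = 46.55%.
9.13 − 46.55 = -37.42 pp.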